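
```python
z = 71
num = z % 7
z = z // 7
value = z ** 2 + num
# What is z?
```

Trace:
`z = 71` → z = 71
`num = z % 7` → num = 1
`z = z // 7` → z = 10
`value = z ** 2 + num` → value = 101
So z = 10

Answer: 10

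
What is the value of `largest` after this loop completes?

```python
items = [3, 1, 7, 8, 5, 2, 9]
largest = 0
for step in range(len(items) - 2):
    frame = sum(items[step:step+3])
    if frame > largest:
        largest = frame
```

Max sum of 3-element window in [3, 1, 7, 8, 5, 2, 9]
`largest` takes the values: 0 → 11 → 16 → 20

Answer: 20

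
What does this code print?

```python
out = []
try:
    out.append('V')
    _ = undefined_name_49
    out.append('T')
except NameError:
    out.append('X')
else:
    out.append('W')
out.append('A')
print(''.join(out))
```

Execution trace: 'V' (try body) → 'X' (except NameError) → 'A' (after the try/except). Output: VXA

Answer: VXA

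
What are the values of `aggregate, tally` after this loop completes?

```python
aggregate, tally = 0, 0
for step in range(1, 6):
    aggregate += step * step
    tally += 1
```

Sum of squares and count
`aggregate, tally` takes the values: (0, 0) → (1, 0) → (1, 1) → (5, 1) → (5, 2) → (14, 2) → (14, 3) → (30, 3) → (30, 4) → (55, 4) → (55, 5)

Answer: 55, 5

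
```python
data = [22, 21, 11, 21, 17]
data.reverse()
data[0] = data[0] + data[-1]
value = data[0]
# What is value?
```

Trace:
`data = [22, 21, 11, 21, 17]` → data = [22, 21, 11, 21, 17]
`data.reverse()` → data = [17, 21, 11, 21, 22]
`data[0] = data[0] + data[-1]` → data = [39, 21, 11, 21, 22]
`value = data[0]` → value = 39
So value = 39

Answer: 39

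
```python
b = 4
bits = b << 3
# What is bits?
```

Trace:
`b = 4` → b = 4
`bits = b << 3` → bits = 32
So bits = 32

Answer: 32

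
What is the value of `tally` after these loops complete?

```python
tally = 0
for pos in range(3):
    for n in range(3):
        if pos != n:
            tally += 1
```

3² - 3 (exclude diagonal)
`tally` takes the values: 0 → 1 → 2 → 3 → 4 → 5 → 6

Answer: 6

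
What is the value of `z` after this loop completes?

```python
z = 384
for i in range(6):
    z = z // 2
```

Halve 6 times: 384 // 2^6 = 6
`z` takes the values: 384 → 192 → 96 → 48 → 24 → 12 → 6

Answer: 6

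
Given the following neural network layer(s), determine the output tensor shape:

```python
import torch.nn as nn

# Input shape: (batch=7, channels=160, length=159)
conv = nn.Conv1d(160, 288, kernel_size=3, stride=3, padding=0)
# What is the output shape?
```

Input: (7, 160, 159) -> Output: (7, 288, 53)

Answer: (7, 288, 53)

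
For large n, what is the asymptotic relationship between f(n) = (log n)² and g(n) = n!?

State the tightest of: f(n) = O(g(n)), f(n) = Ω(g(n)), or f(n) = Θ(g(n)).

(log n)² vs n!: f(n) = O(g(n)) but not Ω(g(n)) — n! grows strictly faster than (log n)².

Answer: f(n) = O(g(n)) but not Ω(g(n)) — n! grows strictly faster than (log n)².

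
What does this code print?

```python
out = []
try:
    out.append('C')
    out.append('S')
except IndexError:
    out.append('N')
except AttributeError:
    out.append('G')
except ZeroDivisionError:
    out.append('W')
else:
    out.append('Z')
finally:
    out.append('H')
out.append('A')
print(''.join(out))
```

Execution trace: 'C' (try body) → 'S' (try body, no exception) → 'Z' (else) → 'H' (finally) → 'A' (after the try/except). Output: CSZHA

Answer: CSZHA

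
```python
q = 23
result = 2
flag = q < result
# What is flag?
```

Trace:
`q = 23` → q = 23
`result = 2` → result = 2
`flag = q < result` → flag = False
So flag = False

Answer: False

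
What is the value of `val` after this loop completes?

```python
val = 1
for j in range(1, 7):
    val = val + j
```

Start at 1, add 1 through 6
`val` takes the values: 1 → 2 → 4 → 7 → 11 → 16 → 22

Answer: 22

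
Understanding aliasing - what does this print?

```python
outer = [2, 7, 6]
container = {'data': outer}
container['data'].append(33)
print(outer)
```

Key concept: dict holds reference to list.
Step by step:
`outer = [2, 7, 6]` → outer = [2, 7, 6]
`container = {'data': outer}` → container = {'data': [2, 7, 6]}
`container['data'].append(33)` → outer = [2, 7, 6, 33]; container = {'data': [2, 7, 6, 33]}
`print(outer)` → prints [2, 7, 6, 33]

Answer: [2, 7, 6, 33]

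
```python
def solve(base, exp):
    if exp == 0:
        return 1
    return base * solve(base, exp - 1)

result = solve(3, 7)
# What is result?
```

solve(3, 7) = 3 * 3 * 3 * 3 * 3 * 3 * 3 = 2187

Answer: 2187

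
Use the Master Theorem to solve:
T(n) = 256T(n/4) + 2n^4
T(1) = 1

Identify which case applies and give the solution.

a=256, b=4, f(n)=2n^4. log_4(256) = 4. Since c=4 = 4, Case 2 applies: T(n) = Θ(n^log_b(a) · log n) = O(n^4 log n).

Answer: O(n^4 log n) - Case 2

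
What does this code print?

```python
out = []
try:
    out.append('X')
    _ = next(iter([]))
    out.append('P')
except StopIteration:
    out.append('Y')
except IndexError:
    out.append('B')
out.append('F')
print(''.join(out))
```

Execution trace: 'X' (try body) → 'Y' (except StopIteration) → 'F' (after the try/except). Output: XYF

Answer: XYF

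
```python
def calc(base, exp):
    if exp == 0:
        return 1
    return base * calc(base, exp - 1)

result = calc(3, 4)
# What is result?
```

calc(3, 4) = 3 * 3 * 3 * 3 = 81

Answer: 81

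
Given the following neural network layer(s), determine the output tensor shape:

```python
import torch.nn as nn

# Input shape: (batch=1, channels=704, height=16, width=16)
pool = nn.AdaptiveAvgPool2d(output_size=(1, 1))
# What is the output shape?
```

Input: (1, 704, 16, 16) -> Output: (1, 704, 1, 1)

Answer: (1, 704, 1, 1)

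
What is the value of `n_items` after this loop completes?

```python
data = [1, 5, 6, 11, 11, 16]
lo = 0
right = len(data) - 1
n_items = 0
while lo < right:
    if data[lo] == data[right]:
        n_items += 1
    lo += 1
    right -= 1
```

Count matching pairs from ends
`n_items` takes the values: 0

Answer: 0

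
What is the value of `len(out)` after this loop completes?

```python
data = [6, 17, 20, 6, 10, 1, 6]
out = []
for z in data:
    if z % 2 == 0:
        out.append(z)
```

Count even numbers in [6, 17, 20, 6, 10, 1, 6]
`out` takes the values: [] → [6] → [6, 20] → [6, 20, 6] → [6, 20, 6, 10] → [6, 20, 6, 10, 6]
So `len(out)` = 5

Answer: 5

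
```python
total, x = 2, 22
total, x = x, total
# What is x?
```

Trace:
`total, x = 2, 22` → total = 2; x = 22
`total, x = x, total` → total = 22; x = 2
So x = 2

Answer: 2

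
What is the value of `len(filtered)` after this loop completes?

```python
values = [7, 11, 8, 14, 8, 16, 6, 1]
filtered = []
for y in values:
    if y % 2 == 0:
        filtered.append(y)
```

Count even numbers in [7, 11, 8, 14, 8, 16, 6, 1]
`filtered` takes the values: [] → [8] → [8, 14] → [8, 14, 8] → [8, 14, 8, 16] → [8, 14, 8, 16, 6]
So `len(filtered)` = 5

Answer: 5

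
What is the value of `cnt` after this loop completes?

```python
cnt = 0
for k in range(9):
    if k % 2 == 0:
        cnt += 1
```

Count numbers divisible by 2 in range(9)
`cnt` takes the values: 0 → 1 → 2 → 3 → 4 → 5

Answer: 5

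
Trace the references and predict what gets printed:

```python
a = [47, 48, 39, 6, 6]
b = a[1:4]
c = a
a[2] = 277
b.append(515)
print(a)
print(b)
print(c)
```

Key concept: slice vs alias.
Step by step:
`a = [47, 48, 39, 6, 6]` → a = [47, 48, 39, 6, 6]
`b = a[1:4]` → b = [48, 39, 6]
`c = a` → c = [47, 48, 39, 6, 6] (same object as a)
`a[2] = 277` → a = [47, 48, 277, 6, 6] (same object as c); c = [47, 48, 277, 6, 6] (same object as a)
`b.append(515)` → b = [48, 39, 6, 515]
`print(a)` → prints [47, 48, 277, 6, 6]
`print(b)` → prints [48, 39, 6, 515]
`print(c)` → prints [47, 48, 277, 6, 6]

Answer:
[47, 48, 277, 6, 6]
[48, 39, 6, 515]
[47, 48, 277, 6, 6]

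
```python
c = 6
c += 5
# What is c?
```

Trace:
`c = 6` → c = 6
`c += 5` → c = 11
So c = 11

Answer: 11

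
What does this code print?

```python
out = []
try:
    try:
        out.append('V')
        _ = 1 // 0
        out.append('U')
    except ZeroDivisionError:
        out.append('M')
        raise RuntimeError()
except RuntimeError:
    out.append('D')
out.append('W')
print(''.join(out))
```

Execution trace: 'V' (inner try body) → 'M' (inner except ZeroDivisionError) → 'D' (outer except RuntimeError) → 'W' (after the try/except). Output: VMDW

Answer: VMDW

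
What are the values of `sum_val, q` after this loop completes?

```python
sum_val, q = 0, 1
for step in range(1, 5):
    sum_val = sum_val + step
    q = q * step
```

Sum and factorial of 1 to 4
`sum_val, q` takes the values: (0, 1) → (1, 1) → (3, 1) → (3, 2) → (6, 2) → (6, 6) → (10, 6) → (10, 24)

Answer: 10, 24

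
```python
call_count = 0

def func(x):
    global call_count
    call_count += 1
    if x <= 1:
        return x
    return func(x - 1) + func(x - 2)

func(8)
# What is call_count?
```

Calls(x) = 1 + Calls(x-1) + Calls(x-2); Calls(0)=Calls(1)=1. For x=8 this gives 67.

Answer: 67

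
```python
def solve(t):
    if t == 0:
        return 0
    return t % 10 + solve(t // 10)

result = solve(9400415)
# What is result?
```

Sum of digits of 9400415: 5 + 1 + 4 + 0 + 0 + 4 + 9 = 23

Answer: 23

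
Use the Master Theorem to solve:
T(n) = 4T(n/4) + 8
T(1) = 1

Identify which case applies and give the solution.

a=4, b=4, f(n)=8. log_4(4) = 1. Since c=0 < 1, Case 1 applies: T(n) = Θ(n^log_b(a)) = O(n).

Answer: O(n) - Case 1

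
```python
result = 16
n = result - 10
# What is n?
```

Trace:
`result = 16` → result = 16
`n = result - 10` → n = 6
So n = 6

Answer: 6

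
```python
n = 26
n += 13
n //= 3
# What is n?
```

Trace:
`n = 26` → n = 26
`n += 13` → n = 39
`n //= 3` → n = 13
So n = 13

Answer: 13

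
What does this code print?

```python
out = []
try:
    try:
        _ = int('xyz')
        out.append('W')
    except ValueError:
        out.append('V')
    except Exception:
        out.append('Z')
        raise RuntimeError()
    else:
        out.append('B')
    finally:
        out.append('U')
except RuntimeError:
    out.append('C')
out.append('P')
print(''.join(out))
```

Execution trace: 'V' (inner except ValueError) → 'U' (inner finally) → 'P' (after the try/except). Output: VUP

Answer: VUP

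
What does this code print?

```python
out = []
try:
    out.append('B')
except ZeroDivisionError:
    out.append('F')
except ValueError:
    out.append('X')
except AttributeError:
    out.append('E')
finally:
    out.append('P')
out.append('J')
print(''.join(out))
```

Execution trace: 'B' (try body, no exception) → 'P' (finally) → 'J' (after the try/except). Output: BPJ

Answer: BPJ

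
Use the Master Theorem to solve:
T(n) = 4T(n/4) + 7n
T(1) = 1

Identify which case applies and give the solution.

a=4, b=4, f(n)=7n. log_4(4) = 1. Since c=1 = 1, Case 2 applies: T(n) = Θ(n^log_b(a) · log n) = O(n log n).

Answer: O(n log n) - Case 2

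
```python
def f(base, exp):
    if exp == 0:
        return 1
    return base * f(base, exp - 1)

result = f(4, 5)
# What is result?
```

f(4, 5) = 4 * 4 * 4 * 4 * 4 = 1024

Answer: 1024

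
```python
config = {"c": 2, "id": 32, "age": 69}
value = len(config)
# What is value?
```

Trace:
`config = {"c": 2, "id": 32, "age": 69}` → config = {'c': 2, 'id': 32, 'age': 69}
`value = len(config)` → value = 3
So value = 3

Answer: 3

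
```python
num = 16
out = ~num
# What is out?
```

Trace:
`num = 16` → num = 16
`out = ~num` → out = -17
So out = -17

Answer: -17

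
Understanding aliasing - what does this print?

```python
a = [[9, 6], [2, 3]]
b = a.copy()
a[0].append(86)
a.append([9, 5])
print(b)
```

Key concept: shallow copy with nested lists.
Step by step:
`a = [[9, 6], [2, 3]]` → a = [[9, 6], [2, 3]]
`b = a.copy()` → b = [[9, 6], [2, 3]]
`a[0].append(86)` → a = [[9, 6, 86], [2, 3]]; b = [[9, 6, 86], [2, 3]]
`a.append([9, 5])` → a = [[9, 6, 86], [2, 3], [9, 5]]
`print(b)` → prints [[9, 6, 86], [2, 3]]

Answer: [[9, 6, 86], [2, 3]]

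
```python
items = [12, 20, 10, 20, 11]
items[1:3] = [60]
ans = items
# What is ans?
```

Trace:
`items = [12, 20, 10, 20, 11]` → items = [12, 20, 10, 20, 11]
`items[1:3] = [60]` → items = [12, 60, 20, 11]
`ans = items` → ans = [12, 60, 20, 11]
So ans = [12, 60, 20, 11]

Answer: [12, 60, 20, 11]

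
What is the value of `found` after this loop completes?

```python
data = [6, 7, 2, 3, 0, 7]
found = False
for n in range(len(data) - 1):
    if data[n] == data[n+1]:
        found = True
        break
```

Check consecutive duplicates in [6, 7, 2, 3, 0, 7]
`found` takes the values: False

Answer: False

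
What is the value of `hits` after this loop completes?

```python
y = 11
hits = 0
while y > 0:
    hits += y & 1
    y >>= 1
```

Count set bits in 11 (binary: 0b1011)
`hits` takes the values: 0 → 1 → 2 → 3

Answer: 3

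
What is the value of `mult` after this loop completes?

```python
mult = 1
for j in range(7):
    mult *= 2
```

2^7 = 128
`mult` takes the values: 1 → 2 → 4 → 8 → 16 → 32 → 64 → 128

Answer: 128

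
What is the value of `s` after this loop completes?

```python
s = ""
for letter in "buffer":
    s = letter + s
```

Reverse 'buffer'
`s` takes the values: "" → "b" → "ub" → "fub" → "ffub" → "effub" → "reffub"

Answer: "reffub"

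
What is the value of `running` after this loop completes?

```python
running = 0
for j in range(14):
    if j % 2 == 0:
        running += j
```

Sum of even numbers 0 to 13
`running` takes the values: 0 → 2 → 6 → 12 → 20 → 30 → 42

Answer: 42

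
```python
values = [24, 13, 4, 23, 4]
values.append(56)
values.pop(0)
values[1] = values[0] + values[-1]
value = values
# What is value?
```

Trace:
`values = [24, 13, 4, 23, 4]` → values = [24, 13, 4, 23, 4]
`values.append(56)` → values = [24, 13, 4, 23, 4, 56]
`values.pop(0)` → values = [13, 4, 23, 4, 56]
`values[1] = values[0] + values[-1]` → values = [13, 69, 23, 4, 56]
`value = values` → value = [13, 69, 23, 4, 56]
So value = [13, 69, 23, 4, 56]

Answer: [13, 69, 23, 4, 56]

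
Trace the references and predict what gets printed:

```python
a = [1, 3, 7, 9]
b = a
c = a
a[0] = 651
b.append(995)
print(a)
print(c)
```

Key concept: multiple aliases.
Step by step:
`a = [1, 3, 7, 9]` → a = [1, 3, 7, 9]
`b = a` → b = [1, 3, 7, 9] (same object as a)
`c = a` → c = [1, 3, 7, 9] (same object as a, b)
`a[0] = 651` → a = [651, 3, 7, 9] (same object as b, c); b = [651, 3, 7, 9] (same object as a, c); c = [651, 3, 7, 9] (same object as a, b)
`b.append(995)` → a = [651, 3, 7, 9, 995] (same object as b, c); b = [651, 3, 7, 9, 995] (same object as a, c); c = [651, 3, 7, 9, 995] (same object as a, b)
`print(a)` → prints [651, 3, 7, 9, 995]
`print(c)` → prints [651, 3, 7, 9, 995]

Answer:
[651, 3, 7, 9, 995]
[651, 3, 7, 9, 995]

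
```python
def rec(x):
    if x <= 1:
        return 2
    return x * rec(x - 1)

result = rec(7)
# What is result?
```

rec(7) = 7 * 6 * 5 * 4 * 3 * 2 * 2 = 10080

Answer: 10080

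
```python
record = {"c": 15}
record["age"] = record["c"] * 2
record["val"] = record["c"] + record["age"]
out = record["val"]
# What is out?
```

Trace:
`record = {"c": 15}` → record = {'c': 15}
`record["age"] = record["c"] * 2` → record = {'c': 15, 'age': 30}
`record["val"] = record["c"] + record["age"]` → record = {'c': 15, 'age': 30, 'val': 45}
`out = record["val"]` → out = 45
So out = 45

Answer: 45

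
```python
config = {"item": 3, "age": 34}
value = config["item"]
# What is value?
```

Trace:
`config = {"item": 3, "age": 34}` → config = {'item': 3, 'age': 34}
`value = config["item"]` → value = 3
So value = 3

Answer: 3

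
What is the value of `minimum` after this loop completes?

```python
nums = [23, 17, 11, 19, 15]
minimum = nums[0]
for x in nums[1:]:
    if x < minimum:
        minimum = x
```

Minimum of [23, 17, 11, 19, 15]
`minimum` takes the values: 23 → 17 → 11

Answer: 11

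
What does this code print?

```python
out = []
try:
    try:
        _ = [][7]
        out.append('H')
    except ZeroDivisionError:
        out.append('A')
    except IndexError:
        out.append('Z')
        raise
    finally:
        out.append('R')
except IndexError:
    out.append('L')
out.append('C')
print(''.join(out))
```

Execution trace: 'Z' (except IndexError) → 'R' (finally) → 'L' (outer except IndexError) → 'C' (after the try/except). Output: ZRLC

Answer: ZRLC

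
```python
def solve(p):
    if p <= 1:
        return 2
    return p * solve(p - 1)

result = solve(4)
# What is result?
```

solve(4) = 4 * 3 * 2 * 2 = 48

Answer: 48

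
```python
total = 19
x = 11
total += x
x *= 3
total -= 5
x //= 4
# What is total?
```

Trace:
`total = 19` → total = 19
`x = 11` → x = 11
`total += x` → total = 30
`x *= 3` → x = 33
`total -= 5` → total = 25
`x //= 4` → x = 8
So total = 25

Answer: 25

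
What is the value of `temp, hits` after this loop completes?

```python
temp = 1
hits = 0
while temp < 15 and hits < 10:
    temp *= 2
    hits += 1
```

Double until >= 15 or 10 iterations
`temp, hits` takes the values: (1, 0) → (2, 0) → (2, 1) → (4, 1) → (4, 2) → (8, 2) → (8, 3) → (16, 3) → (16, 4)

Answer: 16, 4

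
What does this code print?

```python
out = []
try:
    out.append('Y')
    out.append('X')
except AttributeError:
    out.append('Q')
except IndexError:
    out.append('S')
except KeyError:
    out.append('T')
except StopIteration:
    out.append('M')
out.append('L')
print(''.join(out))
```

Execution trace: 'Y' (try body) → 'X' (try body, no exception) → 'L' (after the try/except). Output: YXL

Answer: YXL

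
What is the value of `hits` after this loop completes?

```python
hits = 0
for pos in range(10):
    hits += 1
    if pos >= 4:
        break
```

Loop breaks when pos reaches 4, hits is 5
`hits` takes the values: 0 → 1 → 2 → 3 → 4 → 5

Answer: 5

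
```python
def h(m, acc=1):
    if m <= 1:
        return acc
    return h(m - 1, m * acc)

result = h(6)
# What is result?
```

Accumulator trace (n, acc): (6, 1) -> (5, 6) -> (4, 30) -> (3, 120) -> (2, 360) -> (1, 720) -> return 720

Answer: 720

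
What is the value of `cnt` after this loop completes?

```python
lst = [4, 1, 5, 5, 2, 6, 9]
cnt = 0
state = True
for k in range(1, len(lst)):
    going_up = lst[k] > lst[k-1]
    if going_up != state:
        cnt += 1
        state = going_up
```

Count direction changes in [4, 1, 5, 5, 2, 6, 9]
`cnt` takes the values: 0 → 1 → 2 → 3 → 4

Answer: 4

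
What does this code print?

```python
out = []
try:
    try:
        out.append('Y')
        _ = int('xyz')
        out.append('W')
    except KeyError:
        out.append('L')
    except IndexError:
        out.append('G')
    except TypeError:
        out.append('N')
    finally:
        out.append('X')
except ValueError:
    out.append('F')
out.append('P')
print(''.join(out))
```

Execution trace: 'Y' (try body) → 'X' (finally) → 'F' (outer except ValueError) → 'P' (after the try/except). Output: YXFP

Answer: YXFP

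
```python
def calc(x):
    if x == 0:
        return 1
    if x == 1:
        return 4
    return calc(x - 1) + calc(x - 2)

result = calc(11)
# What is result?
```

Build up from base cases: calc(0)=1, calc(1)=4, calc(2)=5, calc(3)=9, calc(4)=14, calc(5)=23, calc(6)=37, ..., calc(11)=411

Answer: 411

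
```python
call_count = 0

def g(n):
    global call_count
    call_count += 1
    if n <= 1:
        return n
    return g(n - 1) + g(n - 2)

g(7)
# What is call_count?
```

Calls(n) = 1 + Calls(n-1) + Calls(n-2); Calls(0)=Calls(1)=1. For n=7 this gives 41.

Answer: 41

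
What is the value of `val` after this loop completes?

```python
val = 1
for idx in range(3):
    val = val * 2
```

Multiply by 2, 3 times: 1 * 2^3 = 8
`val` takes the values: 1 → 2 → 4 → 8

Answer: 8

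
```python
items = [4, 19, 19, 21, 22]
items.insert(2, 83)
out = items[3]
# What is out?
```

Trace:
`items = [4, 19, 19, 21, 22]` → items = [4, 19, 19, 21, 22]
`items.insert(2, 83)` → items = [4, 19, 83, 19, 21, 22]
`out = items[3]` → out = 19
So out = 19

Answer: 19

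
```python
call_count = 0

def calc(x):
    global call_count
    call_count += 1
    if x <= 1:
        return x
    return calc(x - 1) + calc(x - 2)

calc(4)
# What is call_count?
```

Calls(x) = 1 + Calls(x-1) + Calls(x-2); Calls(0)=Calls(1)=1. For x=4 this gives 9.

Answer: 9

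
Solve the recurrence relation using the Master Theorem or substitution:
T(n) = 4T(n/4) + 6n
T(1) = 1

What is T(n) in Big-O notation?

By Master Theorem: a=4, b=4, f(n)=6n. Since log_4(4) = 1 and f(n) = Θ(n^1), Case 2 applies. T(n) = O(n log n).

Answer: O(n log n)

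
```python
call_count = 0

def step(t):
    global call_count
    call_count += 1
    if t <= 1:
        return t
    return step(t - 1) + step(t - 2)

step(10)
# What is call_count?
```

Calls(t) = 1 + Calls(t-1) + Calls(t-2); Calls(0)=Calls(1)=1. For t=10 this gives 177.

Answer: 177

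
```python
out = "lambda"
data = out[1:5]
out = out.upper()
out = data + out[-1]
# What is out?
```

Trace:
`out = "lambda"` → out = 'lambda'
`data = out[1:5]` → data = 'ambd'
`out = out.upper()` → out = 'LAMBDA'
`out = data + out[-1]` → out = 'ambdA'
So out = 'ambdA'

Answer: 'ambdA'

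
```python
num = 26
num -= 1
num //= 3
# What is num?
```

Trace:
`num = 26` → num = 26
`num -= 1` → num = 25
`num //= 3` → num = 8
So num = 8

Answer: 8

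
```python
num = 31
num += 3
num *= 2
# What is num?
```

Trace:
`num = 31` → num = 31
`num += 3` → num = 34
`num *= 2` → num = 68
So num = 68

Answer: 68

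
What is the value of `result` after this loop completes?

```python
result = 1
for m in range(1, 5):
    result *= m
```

4! = 24
`result` takes the values: 1 → 2 → 6 → 24

Answer: 24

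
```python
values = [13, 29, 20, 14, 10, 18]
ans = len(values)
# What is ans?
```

Trace:
`values = [13, 29, 20, 14, 10, 18]` → values = [13, 29, 20, 14, 10, 18]
`ans = len(values)` → ans = 6
So ans = 6

Answer: 6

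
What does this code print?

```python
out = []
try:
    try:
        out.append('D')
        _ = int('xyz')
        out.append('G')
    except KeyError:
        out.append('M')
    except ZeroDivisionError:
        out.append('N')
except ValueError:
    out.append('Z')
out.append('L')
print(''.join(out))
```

Execution trace: 'D' (try body) → 'Z' (outer except ValueError) → 'L' (after the try/except). Output: DZL

Answer: DZL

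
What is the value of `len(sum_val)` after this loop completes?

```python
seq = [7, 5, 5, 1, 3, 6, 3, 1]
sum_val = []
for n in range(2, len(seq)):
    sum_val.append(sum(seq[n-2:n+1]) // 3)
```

Number of 3-element averages
`sum_val` takes the values: [] → [5] → [5, 3] → [5, 3, 3] → [5, 3, 3, 3] → [5, 3, 3, 3, 4] → [5, 3, 3, 3, 4, 3]
So `len(sum_val)` = 6

Answer: 6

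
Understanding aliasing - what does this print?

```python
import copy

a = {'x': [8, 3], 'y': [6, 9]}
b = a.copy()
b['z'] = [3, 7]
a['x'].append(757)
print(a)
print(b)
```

Key concept: shallow copy of dict with mutable values.
Step by step:
`a = {'x': [8, 3], 'y': [6, 9]}` → a = {'x': [8, 3], 'y': [6, 9]}
`b = a.copy()` → b = {'x': [8, 3], 'y': [6, 9]}
`b['z'] = [3, 7]` → b = {'x': [8, 3], 'y': [6, 9], 'z': [3, 7]}
`a['x'].append(757)` → a = {'x': [8, 3, 757], 'y': [6, 9]}; b = {'x': [8, 3, 757], 'y': [6, 9], 'z': [3, 7]}
`print(a)` → prints {'x': [8, 3, 757], 'y': [6, 9]}
`print(b)` → prints {'x': [8, 3, 757], 'y': [6, 9], 'z': [3, 7]}

Answer:
{'x': [8, 3, 757], 'y': [6, 9]}
{'x': [8, 3, 757], 'y': [6, 9], 'z': [3, 7]}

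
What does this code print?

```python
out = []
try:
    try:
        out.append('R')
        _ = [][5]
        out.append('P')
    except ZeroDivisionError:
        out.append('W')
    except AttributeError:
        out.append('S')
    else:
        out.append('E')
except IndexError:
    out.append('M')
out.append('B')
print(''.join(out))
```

Execution trace: 'R' (try body) → 'M' (outer except IndexError) → 'B' (after the try/except). Output: RMB

Answer: RMB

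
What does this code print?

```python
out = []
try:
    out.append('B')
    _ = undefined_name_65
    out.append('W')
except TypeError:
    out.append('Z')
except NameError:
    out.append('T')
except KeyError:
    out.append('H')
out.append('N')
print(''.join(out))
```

Execution trace: 'B' (try body) → 'T' (except NameError) → 'N' (after the try/except). Output: BTN

Answer: BTN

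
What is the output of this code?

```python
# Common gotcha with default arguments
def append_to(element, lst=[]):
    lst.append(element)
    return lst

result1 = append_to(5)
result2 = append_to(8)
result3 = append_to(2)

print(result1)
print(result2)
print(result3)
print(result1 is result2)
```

Key concept: mutable default argument gotcha.
Step by step:
`result1 = append_to(5)` → result1 = [5]
`result2 = append_to(8)` → result1 = [5, 8] (same object as result2); result2 = [5, 8] (same object as result1)
`result3 = append_to(2)` → result1 = [5, 8, 2] (same object as result2, result3); result2 = [5, 8, 2] (same object as result1, result3); result3 = [5, 8, 2] (same object as result1, result2)
`print(result1)` → prints [5, 8, 2]
`print(result2)` → prints [5, 8, 2]
`print(result3)` → prints [5, 8, 2]
`print(result1 is result2)` → prints True

Answer:
[5, 8, 2]
[5, 8, 2]
[5, 8, 2]
True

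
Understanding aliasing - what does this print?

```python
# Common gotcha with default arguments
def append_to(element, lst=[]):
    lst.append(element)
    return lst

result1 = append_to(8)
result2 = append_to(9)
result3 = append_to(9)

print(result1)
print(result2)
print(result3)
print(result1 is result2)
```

Key concept: mutable default argument gotcha.
Step by step:
`result1 = append_to(8)` → result1 = [8]
`result2 = append_to(9)` → result1 = [8, 9] (same object as result2); result2 = [8, 9] (same object as result1)
`result3 = append_to(9)` → result1 = [8, 9, 9] (same object as result2, result3); result2 = [8, 9, 9] (same object as result1, result3); result3 = [8, 9, 9] (same object as result1, result2)
`print(result1)` → prints [8, 9, 9]
`print(result2)` → prints [8, 9, 9]
`print(result3)` → prints [8, 9, 9]
`print(result1 is result2)` → prints True

Answer:
[8, 9, 9]
[8, 9, 9]
[8, 9, 9]
True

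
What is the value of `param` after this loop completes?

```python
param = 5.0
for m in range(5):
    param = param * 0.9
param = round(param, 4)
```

Exponential decay: 5.0 * 0.9^5
`param` takes the values: 5.0 → 4.5 → 4.05 → 3.645 → 3.2805 → 2.95245 → 2.9525

Answer: 2.9525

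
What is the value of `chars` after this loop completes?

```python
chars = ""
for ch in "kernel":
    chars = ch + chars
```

Reverse 'kernel'
`chars` takes the values: "" → "k" → "ek" → "rek" → "nrek" → "enrek" → "lenrek"

Answer: "lenrek"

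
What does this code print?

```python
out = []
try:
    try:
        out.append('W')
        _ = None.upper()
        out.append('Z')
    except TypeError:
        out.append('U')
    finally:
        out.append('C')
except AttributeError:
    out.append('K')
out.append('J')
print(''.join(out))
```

Execution trace: 'W' (inner try body) → 'C' (inner finally) → 'K' (outer except AttributeError) → 'J' (after the try/except). Output: WCKJ

Answer: WCKJ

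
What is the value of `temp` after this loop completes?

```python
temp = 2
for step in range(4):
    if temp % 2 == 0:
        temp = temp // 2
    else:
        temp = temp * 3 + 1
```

Collatz-style transformation from 2
`temp` takes the values: 2 → 1 → 4 → 2 → 1

Answer: 1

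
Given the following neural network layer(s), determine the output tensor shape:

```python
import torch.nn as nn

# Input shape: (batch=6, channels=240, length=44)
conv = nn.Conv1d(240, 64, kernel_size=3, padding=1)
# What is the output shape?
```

Input: (6, 240, 44) -> Output: (6, 64, 44)

Answer: (6, 64, 44)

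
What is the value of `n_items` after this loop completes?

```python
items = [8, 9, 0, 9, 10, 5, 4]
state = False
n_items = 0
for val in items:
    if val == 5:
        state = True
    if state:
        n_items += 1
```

Count elements after first 5 in [8, 9, 0, 9, 10, 5, 4]
`n_items` takes the values: 0 → 1 → 2

Answer: 2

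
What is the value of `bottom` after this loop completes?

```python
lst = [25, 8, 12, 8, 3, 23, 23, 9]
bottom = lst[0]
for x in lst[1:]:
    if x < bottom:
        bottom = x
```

Minimum of [25, 8, 12, 8, 3, 23, 23, 9]
`bottom` takes the values: 25 → 8 → 3

Answer: 3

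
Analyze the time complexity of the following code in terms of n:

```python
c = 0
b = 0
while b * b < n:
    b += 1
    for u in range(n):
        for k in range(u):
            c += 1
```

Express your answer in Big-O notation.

Each loop level contributes: √n × n × n. Multiplying the contributions gives O(n^2√n).

Answer: O(n^2√n)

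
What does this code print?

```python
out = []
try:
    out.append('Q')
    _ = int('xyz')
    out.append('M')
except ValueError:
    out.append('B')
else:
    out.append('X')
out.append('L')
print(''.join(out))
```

Execution trace: 'Q' (try body) → 'B' (except ValueError) → 'L' (after the try/except). Output: QBL

Answer: QBL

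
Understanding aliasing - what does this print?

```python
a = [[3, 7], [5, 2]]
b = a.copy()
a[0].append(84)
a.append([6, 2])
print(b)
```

Key concept: shallow copy with nested lists.
Step by step:
`a = [[3, 7], [5, 2]]` → a = [[3, 7], [5, 2]]
`b = a.copy()` → b = [[3, 7], [5, 2]]
`a[0].append(84)` → a = [[3, 7, 84], [5, 2]]; b = [[3, 7, 84], [5, 2]]
`a.append([6, 2])` → a = [[3, 7, 84], [5, 2], [6, 2]]
`print(b)` → prints [[3, 7, 84], [5, 2]]

Answer: [[3, 7, 84], [5, 2]]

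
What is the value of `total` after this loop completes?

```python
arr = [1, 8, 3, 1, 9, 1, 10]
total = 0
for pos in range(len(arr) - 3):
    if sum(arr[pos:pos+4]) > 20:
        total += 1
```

Count windows with sum > 20
`total` takes the values: 0 → 1 → 2

Answer: 2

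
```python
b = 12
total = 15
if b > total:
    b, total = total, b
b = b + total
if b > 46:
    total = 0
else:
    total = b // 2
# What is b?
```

Trace:
`b = 12` → b = 12
`total = 15` → total = 15
`if b > total: ...` → b > total is False → no variable changes
`b = b + total` → b = 27
`if b > 46: ...` → b > 46 is False, take else branch → total = 13
So b = 27

Answer: 27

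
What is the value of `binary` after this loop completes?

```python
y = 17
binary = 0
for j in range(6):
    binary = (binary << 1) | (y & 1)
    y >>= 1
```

Reverse lowest 6 bits of 17
`binary` takes the values: 0 → 1 → 2 → 4 → 8 → 17 → 34

Answer: 34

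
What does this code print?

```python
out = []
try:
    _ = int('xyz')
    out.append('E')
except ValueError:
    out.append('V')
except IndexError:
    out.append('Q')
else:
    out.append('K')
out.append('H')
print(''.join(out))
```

Execution trace: 'V' (except ValueError) → 'H' (after the try/except). Output: VH

Answer: VH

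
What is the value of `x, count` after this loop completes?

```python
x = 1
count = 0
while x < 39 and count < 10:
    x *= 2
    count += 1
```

Double until >= 39 or 10 iterations
`x, count` takes the values: (1, 0) → (2, 0) → (2, 1) → (4, 1) → (4, 2) → (8, 2) → (8, 3) → (16, 3) → (16, 4) → (32, 4) → (32, 5) → (64, 5) → (64, 6)

Answer: 64, 6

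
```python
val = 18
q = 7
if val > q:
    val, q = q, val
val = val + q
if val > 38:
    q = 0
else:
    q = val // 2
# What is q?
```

Trace:
`val = 18` → val = 18
`q = 7` → q = 7
`if val > q: ...` → val > q is True → val = 7; q = 18
`val = val + q` → val = 25
`if val > 38: ...` → val > 38 is False, take else branch → q = 12
So q = 12

Answer: 12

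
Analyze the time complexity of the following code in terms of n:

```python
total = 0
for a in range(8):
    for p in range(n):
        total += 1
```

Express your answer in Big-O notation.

Each loop level contributes: 1 × n. Multiplying the contributions gives O(n).

Answer: O(n)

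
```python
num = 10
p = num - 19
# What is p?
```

Trace:
`num = 10` → num = 10
`p = num - 19` → p = -9
So p = -9

Answer: -9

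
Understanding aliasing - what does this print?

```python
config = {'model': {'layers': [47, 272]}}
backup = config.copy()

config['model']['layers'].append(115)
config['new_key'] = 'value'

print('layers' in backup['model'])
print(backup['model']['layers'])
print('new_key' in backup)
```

Key concept: shallow copy gotcha with nested dict.
Step by step:
`config = {'model': {'layers': [47, 272]}}` → config = {'model': {'layers': [47, 272]}}
`backup = config.copy()` → backup = {'model': {'layers': [47, 272]}}
`config['model']['layers'].append(115)` → config = {'model': {'layers': [47, 272, 115]}}; backup = {'model': {'layers': [47, 272, 115]}}
`config['new_key'] = 'value'` → config = {'model': {'layers': [47, 272, 115]}, 'new_key': 'value'}
`print('layers' in backup['model'])` → prints True
`print(backup['model']['layers'])` → prints [47, 272, 115]
`print('new_key' in backup)` → prints False

Answer:
True
[47, 272, 115]
False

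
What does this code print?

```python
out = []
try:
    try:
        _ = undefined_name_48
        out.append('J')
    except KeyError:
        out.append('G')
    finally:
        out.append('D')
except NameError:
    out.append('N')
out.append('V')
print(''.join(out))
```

Execution trace: 'D' (inner finally) → 'N' (outer except NameError) → 'V' (after the try/except). Output: DNV

Answer: DNV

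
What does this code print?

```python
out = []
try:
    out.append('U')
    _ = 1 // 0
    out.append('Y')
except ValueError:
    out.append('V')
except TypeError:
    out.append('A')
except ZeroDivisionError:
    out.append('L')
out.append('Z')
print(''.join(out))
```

Execution trace: 'U' (try body) → 'L' (except ZeroDivisionError) → 'Z' (after the try/except). Output: ULZ

Answer: ULZ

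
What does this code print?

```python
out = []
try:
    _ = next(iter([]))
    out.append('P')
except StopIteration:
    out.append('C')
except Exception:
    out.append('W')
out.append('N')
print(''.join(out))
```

Execution trace: 'C' (except StopIteration) → 'N' (after the try/except). Output: CN

Answer: CN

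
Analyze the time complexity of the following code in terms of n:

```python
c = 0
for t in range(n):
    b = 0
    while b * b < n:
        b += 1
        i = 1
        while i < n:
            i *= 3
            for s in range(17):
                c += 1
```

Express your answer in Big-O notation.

Each loop level contributes: n × √n × log n × 1. Multiplying the contributions gives O(n√n log n).

Answer: O(n√n log n)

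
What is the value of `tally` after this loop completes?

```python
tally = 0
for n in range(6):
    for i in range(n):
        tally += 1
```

Triangle number: 0+1+2+...+5
`tally` takes the values: 0 → 1 → 2 → 3 → 4 → 5 → 6 → 7 → 8 → 9 → 10 → 11 → 12 → 13 → 14 → 15

Answer: 15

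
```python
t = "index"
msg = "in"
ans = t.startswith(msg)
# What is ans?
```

Trace:
`t = "index"` → t = 'index'
`msg = "in"` → msg = 'in'
`ans = t.startswith(msg)` → ans = True
So ans = True

Answer: True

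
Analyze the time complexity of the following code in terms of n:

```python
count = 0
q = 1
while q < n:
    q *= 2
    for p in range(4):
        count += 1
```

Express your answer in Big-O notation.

Each loop level contributes: log n × 1. Multiplying the contributions gives O(log n).

Answer: O(log n)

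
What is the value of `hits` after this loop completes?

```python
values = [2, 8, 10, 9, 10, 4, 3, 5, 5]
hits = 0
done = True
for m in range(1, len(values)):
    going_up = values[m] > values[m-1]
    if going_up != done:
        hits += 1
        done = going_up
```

Count direction changes in [2, 8, 10, 9, 10, 4, 3, 5, 5]
`hits` takes the values: 0 → 1 → 2 → 3 → 4 → 5

Answer: 5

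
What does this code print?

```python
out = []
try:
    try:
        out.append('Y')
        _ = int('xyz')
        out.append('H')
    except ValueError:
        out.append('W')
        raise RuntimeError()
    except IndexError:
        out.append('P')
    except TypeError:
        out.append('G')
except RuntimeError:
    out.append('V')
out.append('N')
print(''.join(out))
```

Execution trace: 'Y' (inner try body) → 'W' (inner except ValueError) → 'V' (outer except RuntimeError) → 'N' (after the try/except). Output: YWVN

Answer: YWVN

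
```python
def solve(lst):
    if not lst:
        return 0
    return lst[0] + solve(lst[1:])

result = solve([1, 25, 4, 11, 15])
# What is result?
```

1 + 25 + 4 + 11 + 15 + 0 = 56

Answer: 56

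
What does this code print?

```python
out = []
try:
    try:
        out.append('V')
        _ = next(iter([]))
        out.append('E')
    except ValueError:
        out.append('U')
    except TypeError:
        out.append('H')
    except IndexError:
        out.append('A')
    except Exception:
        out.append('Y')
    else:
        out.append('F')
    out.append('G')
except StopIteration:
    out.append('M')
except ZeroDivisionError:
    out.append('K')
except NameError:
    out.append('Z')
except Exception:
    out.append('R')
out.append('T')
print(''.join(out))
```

Execution trace: 'V' (inner try body) → 'Y' (inner except Exception) → 'G' (try body, no exception) → 'T' (after the try/except). Output: VYGT

Answer: VYGT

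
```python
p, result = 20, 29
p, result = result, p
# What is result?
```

Trace:
`p, result = 20, 29` → p = 20; result = 29
`p, result = result, p` → p = 29; result = 20
So result = 20

Answer: 20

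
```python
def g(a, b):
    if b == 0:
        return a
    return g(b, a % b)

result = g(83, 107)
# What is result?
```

g(83, 107) -> g(107, 83) -> g(83, 24) -> g(24, 11) -> g(11, 2) -> g(2, 1) -> g(1, 0) -> 1

Answer: 1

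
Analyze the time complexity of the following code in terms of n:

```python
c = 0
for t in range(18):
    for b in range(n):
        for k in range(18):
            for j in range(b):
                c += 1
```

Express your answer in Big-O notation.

Each loop level contributes: 1 × n × 1 × n. Multiplying the contributions gives O(n^2).

Answer: O(n^2)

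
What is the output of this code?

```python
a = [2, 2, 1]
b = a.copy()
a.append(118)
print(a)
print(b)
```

Key concept: list.copy() creates independent copy.
Step by step:
`a = [2, 2, 1]` → a = [2, 2, 1]
`b = a.copy()` → b = [2, 2, 1]
`a.append(118)` → a = [2, 2, 1, 118]
`print(a)` → prints [2, 2, 1, 118]
`print(b)` → prints [2, 2, 1]

Answer:
[2, 2, 1, 118]
[2, 2, 1]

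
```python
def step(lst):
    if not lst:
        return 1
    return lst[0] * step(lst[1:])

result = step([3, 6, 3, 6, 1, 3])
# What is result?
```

Product over [3, 6, 3, 6, 1, 3] = 3 * 6 * 3 * 6 * 1 * 3 = 972

Answer: 972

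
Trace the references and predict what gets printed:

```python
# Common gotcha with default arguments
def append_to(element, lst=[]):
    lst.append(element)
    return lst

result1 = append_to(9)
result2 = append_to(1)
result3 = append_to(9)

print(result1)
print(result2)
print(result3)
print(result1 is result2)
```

Key concept: mutable default argument gotcha.
Step by step:
`result1 = append_to(9)` → result1 = [9]
`result2 = append_to(1)` → result1 = [9, 1] (same object as result2); result2 = [9, 1] (same object as result1)
`result3 = append_to(9)` → result1 = [9, 1, 9] (same object as result2, result3); result2 = [9, 1, 9] (same object as result1, result3); result3 = [9, 1, 9] (same object as result1, result2)
`print(result1)` → prints [9, 1, 9]
`print(result2)` → prints [9, 1, 9]
`print(result3)` → prints [9, 1, 9]
`print(result1 is result2)` → prints True

Answer:
[9, 1, 9]
[9, 1, 9]
[9, 1, 9]
True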